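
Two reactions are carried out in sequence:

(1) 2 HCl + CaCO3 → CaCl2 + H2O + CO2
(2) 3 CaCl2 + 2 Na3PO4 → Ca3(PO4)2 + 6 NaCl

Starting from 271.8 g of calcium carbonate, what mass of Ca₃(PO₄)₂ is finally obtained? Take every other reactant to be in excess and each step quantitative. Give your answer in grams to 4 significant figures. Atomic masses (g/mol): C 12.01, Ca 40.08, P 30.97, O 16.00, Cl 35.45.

280.8 g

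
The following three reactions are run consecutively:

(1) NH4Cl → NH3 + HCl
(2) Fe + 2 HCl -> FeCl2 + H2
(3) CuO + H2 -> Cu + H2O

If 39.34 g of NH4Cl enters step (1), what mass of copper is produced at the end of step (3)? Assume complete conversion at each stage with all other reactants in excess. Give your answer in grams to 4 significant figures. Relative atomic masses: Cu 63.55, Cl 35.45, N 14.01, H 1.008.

23.37 g

M(NH4Cl) = 14.01 + 4(1.008) + 35.45 = 53.492 g/mol.
M(Cu) = 63.55 g/mol.
n(NH4Cl) = 39.34 / 53.492 = 0.73544 mol.
Reaction (1): NH4Cl→HCl ratio 1:1 ⇒ n(HCl) = 0.73544 mol.
Reaction (2): HCl→H2 ratio 2:1 ⇒ n(H2) = 0.36772 mol.
Reaction (3): H2→Cu ratio 1:1 ⇒ n(Cu) = 0.36772 mol.
Mass of Cu = 0.36772 × 63.55 = 23.369 g.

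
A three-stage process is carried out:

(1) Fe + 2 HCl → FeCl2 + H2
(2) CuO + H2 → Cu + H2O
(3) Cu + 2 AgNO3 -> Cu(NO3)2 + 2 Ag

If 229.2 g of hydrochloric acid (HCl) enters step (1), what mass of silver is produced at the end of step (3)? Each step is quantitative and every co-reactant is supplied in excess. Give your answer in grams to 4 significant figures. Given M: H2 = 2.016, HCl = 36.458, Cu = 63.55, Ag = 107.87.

678.1 g

n(HCl) = 229.2 / 36.458 = 6.2867 mol.
Reaction (1): HCl→H2 ratio 2:1 ⇒ n(H2) = 3.1433 mol.
Reaction (2): H2→Cu ratio 1:1 ⇒ n(Cu) = 3.1433 mol.
Reaction (3): Cu→Ag ratio 1:2 ⇒ n(Ag) = 6.2867 mol.
Mass of Ag = 6.2867 × 107.87 = 678.14 g.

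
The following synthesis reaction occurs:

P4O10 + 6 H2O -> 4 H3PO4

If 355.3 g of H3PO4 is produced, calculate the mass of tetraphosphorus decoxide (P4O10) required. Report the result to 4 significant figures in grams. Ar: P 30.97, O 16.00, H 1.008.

257.3 g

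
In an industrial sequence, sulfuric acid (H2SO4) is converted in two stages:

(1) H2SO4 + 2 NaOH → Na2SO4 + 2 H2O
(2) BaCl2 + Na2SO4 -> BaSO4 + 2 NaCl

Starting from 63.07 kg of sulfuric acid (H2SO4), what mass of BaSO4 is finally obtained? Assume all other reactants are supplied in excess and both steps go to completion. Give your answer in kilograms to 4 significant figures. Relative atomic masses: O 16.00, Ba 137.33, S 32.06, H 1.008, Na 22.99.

150.1 kg

M(H2SO4) = 2(1.008) + 32.06 + 4(16.00) = 98.076 g/mol.
M(BaSO4) = 137.33 + 32.06 + 4(16.00) = 233.39 g/mol.
63.07 kg = 63070 g.
n(H2SO4) = 63070 / 98.076 = 643.07 mol.
Step 1 gives a 1:1 ratio of H2SO4 to Na2SO4, so n(Na2SO4) = 643.07 mol.
In step 2 the Na2SO4:BaSO4 ratio is 1:1, so n(BaSO4) = 643.07 mol.
Mass of BaSO4 = 643.07 × 233.39 = 150090 g = 150.1 kg.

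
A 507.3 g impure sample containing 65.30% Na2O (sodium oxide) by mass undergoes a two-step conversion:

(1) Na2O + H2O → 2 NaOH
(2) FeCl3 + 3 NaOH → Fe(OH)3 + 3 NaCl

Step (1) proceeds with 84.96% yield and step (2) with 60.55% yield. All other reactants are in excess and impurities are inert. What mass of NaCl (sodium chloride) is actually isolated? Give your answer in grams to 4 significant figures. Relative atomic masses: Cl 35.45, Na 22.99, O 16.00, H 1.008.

Pure Na2O = 507.3 × 0.6530 = 331.27 g.
M(Na2O) = 2(22.99) + 16.00 = 61.98 g/mol.
M(NaCl) = 22.99 + 35.45 = 58.44 g/mol.
n(Na2O) = 331.27 / 61.98 = 5.3447 mol.
Step 1 (Na2O:NaOH = 1:2): theoretical n(NaOH) = 10.689 mol; at 84.96% yield, n(NaOH) = 9.0818 mol.
Step 2 (NaOH:NaCl = 3:3): theoretical n(NaCl) = 9.0818 mol, so theoretical mass = 9.0818 × 58.44 = 530.74 g.
At 60.55% yield, actual mass of NaCl = 530.74 × 0.6055 = 321.36 g.

321.4 g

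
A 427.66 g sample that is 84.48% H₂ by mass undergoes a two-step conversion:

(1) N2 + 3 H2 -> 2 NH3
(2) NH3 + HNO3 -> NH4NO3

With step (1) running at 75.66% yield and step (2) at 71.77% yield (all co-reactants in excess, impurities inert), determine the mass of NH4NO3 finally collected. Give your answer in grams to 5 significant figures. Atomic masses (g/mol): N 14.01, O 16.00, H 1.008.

5193.4 g

Pure H2 = 427.66 × 0.8448 = 361.287 g.
M(H2) = 2(1.008) = 2.016 g/mol.
M(NH4NO3) = 2(14.01) + 4(1.008) + 3(16.00) = 80.052 g/mol.
n(H2) = 361.287 / 2.016 = 179.210 mol.
Step 1 (H2:NH3 = 3:2): theoretical n(NH3) = 119.473 mol; at 75.66% yield, n(NH3) = 90.3935 mol.
Step 2 (NH3:NH4NO3 = 1:1): theoretical n(NH4NO3) = 90.3935 mol, so theoretical mass = 90.3935 × 80.052 = 7236.18 g.
At 71.77% yield, actual mass of NH4NO3 = 7236.18 × 0.7177 = 5193.41 g.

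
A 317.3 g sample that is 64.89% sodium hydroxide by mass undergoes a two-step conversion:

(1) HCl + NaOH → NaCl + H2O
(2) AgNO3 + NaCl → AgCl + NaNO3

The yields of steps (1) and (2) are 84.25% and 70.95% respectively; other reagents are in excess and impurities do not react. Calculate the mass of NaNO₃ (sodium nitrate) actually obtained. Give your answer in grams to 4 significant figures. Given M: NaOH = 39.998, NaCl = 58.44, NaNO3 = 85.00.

261.5 g

Pure NaOH = 317.3 × 0.6489 = 205.90 g.
n(NaOH) = 205.90 / 39.998 = 5.1477 mol.
Step 1 (NaOH:NaCl = 1:1): theoretical n(NaCl) = 5.1477 mol; at 84.25% yield, n(NaCl) = 4.3369 mol.
Step 2 (NaCl:NaNO3 = 1:1): theoretical n(NaNO3) = 4.3369 mol, so theoretical mass = 4.3369 × 85.00 = 368.64 g.
At 70.95% yield, actual mass of NaNO3 = 368.64 × 0.7095 = 261.55 g.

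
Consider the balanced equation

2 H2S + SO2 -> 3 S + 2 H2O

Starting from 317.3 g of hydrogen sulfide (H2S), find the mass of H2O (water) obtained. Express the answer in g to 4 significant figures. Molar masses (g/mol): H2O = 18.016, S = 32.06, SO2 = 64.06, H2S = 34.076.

n(H2S) = 317.30 g / 34.076 g/mol = 9.3115 mol.
From the equation the H2S:H2O mole ratio is 2:2, so n(H2O) = 9.3115 × 2/2 = 9.3115 mol.
Mass of H2O = 9.3115 mol × 18.016 g/mol = 167.76 g.

167.8 g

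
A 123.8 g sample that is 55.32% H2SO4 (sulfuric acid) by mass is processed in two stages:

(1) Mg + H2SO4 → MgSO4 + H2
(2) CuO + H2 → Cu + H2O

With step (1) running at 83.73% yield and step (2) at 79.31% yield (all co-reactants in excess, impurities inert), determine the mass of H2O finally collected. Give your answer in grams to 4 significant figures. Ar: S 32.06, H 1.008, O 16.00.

Pure H2SO4 = 123.8 × 0.5532 = 68.486 g.
M(H2SO4) = 2(1.008) + 32.06 + 4(16.00) = 98.076 g/mol.
M(H2O) = 2(1.008) + 16.00 = 18.016 g/mol.
n(H2SO4) = 68.486 / 98.076 = 0.69830 mol.
Step 1 (H2SO4:H2 = 1:1): theoretical n(H2) = 0.69830 mol; at 83.73% yield, n(H2) = 0.58468 mol.
Step 2 (H2:H2O = 1:1): theoretical n(H2O) = 0.58468 mol, so theoretical mass = 0.58468 × 18.016 = 10.534 g.
At 79.31% yield, actual mass of H2O = 10.534 × 0.7931 = 8.3543 g.

8.354 g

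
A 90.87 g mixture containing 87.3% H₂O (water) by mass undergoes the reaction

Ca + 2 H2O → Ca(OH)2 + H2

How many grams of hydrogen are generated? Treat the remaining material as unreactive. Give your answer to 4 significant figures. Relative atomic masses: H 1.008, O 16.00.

4.439 g

Mass of pure H2O = 90.87 g × 0.873 = 79.330 g.
M(H2O) = 2(1.008) + 16.00 = 18.016 g/mol.
M(H2) = 2(1.008) = 2.016 g/mol.
n(H2O) = 79.330 g / 18.016 g/mol = 4.4033 mol.
From the equation the H2O:H2 mole ratio is 2:1, so n(H2) = 4.4033 × 1/2 = 2.2016 mol.
Mass of H2 = 2.2016 mol × 2.016 g/mol = 4.4385 g.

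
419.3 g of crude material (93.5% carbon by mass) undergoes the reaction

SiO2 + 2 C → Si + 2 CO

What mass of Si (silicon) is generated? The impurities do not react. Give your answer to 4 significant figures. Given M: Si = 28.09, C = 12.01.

Mass of pure C = 419.3 g × 0.935 = 392.05 g.
n(C) = 392.05 g / 12.01 g/mol = 32.643 mol.
From the equation the C:Si mole ratio is 2:1, so n(Si) = 32.643 × 1/2 = 16.322 mol.
Mass of Si = 16.322 mol × 28.09 g/mol = 458.47 g.

458.5 g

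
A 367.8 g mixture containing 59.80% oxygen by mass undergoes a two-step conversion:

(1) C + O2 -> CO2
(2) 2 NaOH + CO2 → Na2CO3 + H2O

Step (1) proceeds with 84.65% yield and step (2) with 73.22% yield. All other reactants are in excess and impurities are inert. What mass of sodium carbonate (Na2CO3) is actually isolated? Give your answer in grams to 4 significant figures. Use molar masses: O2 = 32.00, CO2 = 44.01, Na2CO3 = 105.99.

Pure O2 = 367.8 × 0.5980 = 219.94 g.
n(O2) = 219.94 / 32.00 = 6.8733 mol.
Step 1 (O2:CO2 = 1:1): theoretical n(CO2) = 6.8733 mol; at 84.65% yield, n(CO2) = 5.8182 mol.
Step 2 (CO2:Na2CO3 = 1:1): theoretical n(Na2CO3) = 5.8182 mol, so theoretical mass = 5.8182 × 105.99 = 616.67 g.
At 73.22% yield, actual mass of Na2CO3 = 616.67 × 0.7322 = 451.53 g.

451.5 g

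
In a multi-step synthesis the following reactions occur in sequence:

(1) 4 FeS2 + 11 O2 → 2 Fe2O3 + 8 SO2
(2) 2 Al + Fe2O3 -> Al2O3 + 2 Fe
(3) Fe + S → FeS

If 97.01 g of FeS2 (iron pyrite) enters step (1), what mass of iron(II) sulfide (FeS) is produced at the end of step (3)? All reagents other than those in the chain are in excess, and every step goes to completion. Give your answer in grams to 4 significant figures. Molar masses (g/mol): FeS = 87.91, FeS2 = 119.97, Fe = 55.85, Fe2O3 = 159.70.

71.09 g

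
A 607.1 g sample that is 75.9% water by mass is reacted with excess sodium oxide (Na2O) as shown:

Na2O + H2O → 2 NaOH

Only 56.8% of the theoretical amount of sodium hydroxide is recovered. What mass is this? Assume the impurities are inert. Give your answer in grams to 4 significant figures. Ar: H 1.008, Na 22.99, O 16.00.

Pure H2O available = 607.1 g × 0.759 = 460.79 g.
M(H2O) = 2(1.008) + 16.00 = 18.016 g/mol.
M(NaOH) = 22.99 + 16.00 + 1.008 = 39.998 g/mol.
n(H2O) = 460.79 g / 18.016 g/mol = 25.577 mol.
From the equation the H2O:NaOH mole ratio is 1:2, so n(NaOH) = 25.577 × 2/1 = 51.153 mol.
Mass of NaOH = 51.153 mol × 39.998 g/mol = 2046.0 g.
Actual mass collected = 2046.0 g × 0.568 = 1162.1 g.

1162 g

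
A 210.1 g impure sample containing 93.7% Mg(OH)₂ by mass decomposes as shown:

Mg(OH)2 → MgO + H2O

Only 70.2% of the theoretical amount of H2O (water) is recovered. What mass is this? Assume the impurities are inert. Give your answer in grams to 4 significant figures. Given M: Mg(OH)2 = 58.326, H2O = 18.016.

Pure Mg(OH)2 available = 210.1 g × 0.937 = 196.86 g.
n(Mg(OH)2) = 196.86 g / 58.326 g/mol = 3.3752 mol.
From the equation the Mg(OH)2:H2O mole ratio is 1:1, so n(H2O) = 3.3752 × 1/1 = 3.3752 mol.
Mass of H2O = 3.3752 mol × 18.016 g/mol = 60.808 g.
Actual mass collected = 60.808 g × 0.702 = 42.687 g.

42.69 g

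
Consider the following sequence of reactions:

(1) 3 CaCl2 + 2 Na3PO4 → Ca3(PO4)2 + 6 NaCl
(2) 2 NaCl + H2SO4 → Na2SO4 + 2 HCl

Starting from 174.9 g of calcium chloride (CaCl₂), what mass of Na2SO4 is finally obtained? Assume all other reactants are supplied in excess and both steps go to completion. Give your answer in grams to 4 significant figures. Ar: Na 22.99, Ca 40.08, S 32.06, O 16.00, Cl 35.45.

223.8 g

M(CaCl2) = 40.08 + 2(35.45) = 110.98 g/mol.
M(Na2SO4) = 2(22.99) + 32.06 + 4(16.00) = 142.04 g/mol.
n(CaCl2) = 174.90 / 110.98 = 1.5760 mol.
Step 1 gives a 3:6 ratio of CaCl2 to NaCl, so n(NaCl) = 3.1519 mol.
In step 2 the NaCl:Na2SO4 ratio is 2:1, so n(Na2SO4) = 1.5760 mol.
Mass of Na2SO4 = 1.5760 × 142.04 = 223.85 g.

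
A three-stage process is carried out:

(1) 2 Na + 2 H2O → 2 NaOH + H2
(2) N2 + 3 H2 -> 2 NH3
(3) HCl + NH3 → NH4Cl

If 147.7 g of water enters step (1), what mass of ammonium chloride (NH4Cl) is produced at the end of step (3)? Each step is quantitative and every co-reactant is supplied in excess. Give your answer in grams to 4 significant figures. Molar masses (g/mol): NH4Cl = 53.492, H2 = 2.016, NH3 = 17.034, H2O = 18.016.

146.2 g

n(H2O) = 147.7 / 18.016 = 8.1983 mol.
Reaction (1): H2O→H2 ratio 2:1 ⇒ n(H2) = 4.0991 mol.
Reaction (2): H2→NH3 ratio 3:2 ⇒ n(NH3) = 2.7328 mol.
Reaction (3): NH3→NH4Cl ratio 1:1 ⇒ n(NH4Cl) = 2.7328 mol.
Mass of NH4Cl = 2.7328 × 53.492 = 146.18 g.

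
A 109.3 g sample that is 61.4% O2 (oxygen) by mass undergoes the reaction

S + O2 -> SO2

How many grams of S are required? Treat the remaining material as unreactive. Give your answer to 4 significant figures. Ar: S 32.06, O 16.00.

67.24 g

Mass of pure O2 = 109.3 g × 0.614 = 67.110 g.
M(O2) = 2(16.00) = 32.00 g/mol.
M(S) = 32.06 g/mol.
n(O2) = 67.110 g / 32.00 g/mol = 2.0972 mol.
From the equation the O2:S mole ratio is 1:1, so n(S) = 2.0972 × 1/1 = 2.0972 mol.
Mass of S = 2.0972 mol × 32.06 g/mol = 67.236 g.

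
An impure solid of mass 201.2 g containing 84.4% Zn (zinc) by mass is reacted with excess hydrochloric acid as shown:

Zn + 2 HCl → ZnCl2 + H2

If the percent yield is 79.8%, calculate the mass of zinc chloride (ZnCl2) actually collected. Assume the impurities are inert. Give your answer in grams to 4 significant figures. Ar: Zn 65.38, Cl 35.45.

Pure Zn available = 201.2 g × 0.844 = 169.81 g.
M(Zn) = 65.38 g/mol.
M(ZnCl2) = 65.38 + 2(35.45) = 136.28 g/mol.
n(Zn) = 169.81 g / 65.38 g/mol = 2.5973 mol.
From the equation the Zn:ZnCl2 mole ratio is 1:1, so n(ZnCl2) = 2.5973 × 1/1 = 2.5973 mol.
Mass of ZnCl2 = 2.5973 mol × 136.28 g/mol = 353.96 g.
Actual mass collected = 353.96 g × 0.798 = 282.46 g.

282.5 g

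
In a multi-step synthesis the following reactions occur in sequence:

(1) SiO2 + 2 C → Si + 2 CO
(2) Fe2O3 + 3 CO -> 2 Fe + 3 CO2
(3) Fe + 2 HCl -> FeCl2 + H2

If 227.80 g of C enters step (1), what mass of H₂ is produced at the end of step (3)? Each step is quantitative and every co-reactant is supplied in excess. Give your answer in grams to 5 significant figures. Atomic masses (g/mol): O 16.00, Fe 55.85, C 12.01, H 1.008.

25.492 g

M(C) = 12.01 g/mol.
M(H2) = 2(1.008) = 2.016 g/mol.
n(C) = 227.80 / 12.01 = 18.9675 mol.
Reaction (1): C→CO ratio 2:2 ⇒ n(CO) = 18.9675 mol.
Reaction (2): CO→Fe ratio 3:2 ⇒ n(Fe) = 12.6450 mol.
Reaction (3): Fe→H2 ratio 1:1 ⇒ n(H2) = 12.6450 mol.
Mass of H2 = 12.6450 × 2.016 = 25.4924 g.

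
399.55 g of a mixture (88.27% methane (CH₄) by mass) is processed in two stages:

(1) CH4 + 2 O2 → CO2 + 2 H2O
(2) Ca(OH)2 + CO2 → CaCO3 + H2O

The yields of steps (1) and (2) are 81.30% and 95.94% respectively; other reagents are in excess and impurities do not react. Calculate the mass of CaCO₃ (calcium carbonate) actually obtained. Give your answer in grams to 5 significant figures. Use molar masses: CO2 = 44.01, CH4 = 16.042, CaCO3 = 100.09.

1716.4 g

Pure CH4 = 399.55 × 0.8827 = 352.683 g.
n(CH4) = 352.683 / 16.042 = 21.9850 mol.
Step 1 (CH4:CO2 = 1:1): theoretical n(CO2) = 21.9850 mol; at 81.30% yield, n(CO2) = 17.8738 mol.
Step 2 (CO2:CaCO3 = 1:1): theoretical n(CaCO3) = 17.8738 mol, so theoretical mass = 17.8738 × 100.09 = 1788.99 g.
At 95.94% yield, actual mass of CaCO3 = 1788.99 × 0.9594 = 1716.35 g.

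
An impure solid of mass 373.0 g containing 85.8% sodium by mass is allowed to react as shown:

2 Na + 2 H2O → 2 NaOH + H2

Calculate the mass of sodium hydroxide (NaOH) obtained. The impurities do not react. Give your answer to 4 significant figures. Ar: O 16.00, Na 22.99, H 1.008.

Mass of pure Na = 373.0 g × 0.858 = 320.03 g.
M(Na) = 22.99 g/mol.
M(NaOH) = 22.99 + 16.00 + 1.008 = 39.998 g/mol.
n(Na) = 320.03 g / 22.99 g/mol = 13.921 mol.
From the equation the Na:NaOH mole ratio is 2:2, so n(NaOH) = 13.921 × 2/2 = 13.921 mol.
Mass of NaOH = 13.921 mol × 39.998 g/mol = 556.80 g.

556.8 g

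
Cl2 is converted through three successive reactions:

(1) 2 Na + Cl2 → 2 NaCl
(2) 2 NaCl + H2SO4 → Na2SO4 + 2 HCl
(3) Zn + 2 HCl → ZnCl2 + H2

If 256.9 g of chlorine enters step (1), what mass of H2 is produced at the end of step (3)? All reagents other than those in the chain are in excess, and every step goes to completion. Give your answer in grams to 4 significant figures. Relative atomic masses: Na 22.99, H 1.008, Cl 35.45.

M(Cl2) = 2(35.45) = 70.90 g/mol.
M(H2) = 2(1.008) = 2.016 g/mol.
n(Cl2) = 256.9 / 70.90 = 3.6234 mol.
Reaction (1): Cl2→NaCl ratio 1:2 ⇒ n(NaCl) = 7.2468 mol.
Reaction (2): NaCl→HCl ratio 2:2 ⇒ n(HCl) = 7.2468 mol.
Reaction (3): HCl→H2 ratio 2:1 ⇒ n(H2) = 3.6234 mol.
Mass of H2 = 3.6234 × 2.016 = 7.3048 g.

7.305 g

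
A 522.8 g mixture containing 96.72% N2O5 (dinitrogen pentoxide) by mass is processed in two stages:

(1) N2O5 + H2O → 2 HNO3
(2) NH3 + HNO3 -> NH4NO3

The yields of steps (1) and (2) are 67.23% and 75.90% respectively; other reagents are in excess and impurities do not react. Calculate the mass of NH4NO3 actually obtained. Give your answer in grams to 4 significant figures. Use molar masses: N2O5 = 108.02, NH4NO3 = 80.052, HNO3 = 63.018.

382.4 g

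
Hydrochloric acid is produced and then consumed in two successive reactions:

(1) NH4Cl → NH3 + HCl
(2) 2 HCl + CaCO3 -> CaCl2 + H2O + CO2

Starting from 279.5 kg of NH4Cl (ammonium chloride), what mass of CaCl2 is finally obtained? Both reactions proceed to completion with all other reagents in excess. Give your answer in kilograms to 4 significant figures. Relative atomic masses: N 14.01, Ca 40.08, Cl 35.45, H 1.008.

289.9 kg

M(NH4Cl) = 14.01 + 4(1.008) + 35.45 = 53.492 g/mol.
M(CaCl2) = 40.08 + 2(35.45) = 110.98 g/mol.
279.5 kg = 279500 g.
n(NH4Cl) = 279500 / 53.492 = 5225.1 mol.
Step 1 gives a 1:1 ratio of NH4Cl to HCl, so n(HCl) = 5225.1 mol.
In step 2 the HCl:CaCl2 ratio is 2:1, so n(CaCl2) = 2612.5 mol.
Mass of CaCl2 = 2612.5 × 110.98 = 289940 g = 289.9 kg.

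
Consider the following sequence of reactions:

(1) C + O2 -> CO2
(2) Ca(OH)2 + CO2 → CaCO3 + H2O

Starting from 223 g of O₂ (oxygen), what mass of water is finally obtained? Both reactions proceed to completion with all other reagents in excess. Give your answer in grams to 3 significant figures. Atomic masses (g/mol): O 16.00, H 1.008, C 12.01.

126 g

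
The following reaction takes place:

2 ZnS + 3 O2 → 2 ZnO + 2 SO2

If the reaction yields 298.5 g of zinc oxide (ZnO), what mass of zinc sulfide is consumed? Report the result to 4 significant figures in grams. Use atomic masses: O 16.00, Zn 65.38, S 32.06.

M(ZnO) = 65.38 + 16.00 = 81.38 g/mol.
M(ZnS) = 65.38 + 32.06 = 97.44 g/mol.
n(ZnO) = 298.50 g / 81.38 g/mol = 3.6680 mol.
From the equation the ZnO:ZnS mole ratio is 2:2, so n(ZnS) = 3.6680 × 2/2 = 3.6680 mol.
Mass of ZnS = 3.6680 mol × 97.44 g/mol = 357.41 g.

357.4 g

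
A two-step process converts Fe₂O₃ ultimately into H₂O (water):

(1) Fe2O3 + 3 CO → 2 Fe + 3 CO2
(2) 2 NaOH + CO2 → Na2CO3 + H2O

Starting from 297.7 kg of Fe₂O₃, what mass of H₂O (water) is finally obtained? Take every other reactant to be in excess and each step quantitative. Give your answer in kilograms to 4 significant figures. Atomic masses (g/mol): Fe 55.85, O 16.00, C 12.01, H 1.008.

M(Fe2O3) = 2(55.85) + 3(16.00) = 159.70 g/mol.
M(H2O) = 2(1.008) + 16.00 = 18.016 g/mol.
297.7 kg = 297700 g.
n(Fe2O3) = 297700 / 159.70 = 1864.1 mol.
Step 1 gives a 1:3 ratio of Fe2O3 to CO2, so n(CO2) = 5592.4 mol.
In step 2 the CO2:H2O ratio is 1:1, so n(H2O) = 5592.4 mol.
Mass of H2O = 5592.4 × 18.016 = 100750 g = 100.8 kg.

100.8 kg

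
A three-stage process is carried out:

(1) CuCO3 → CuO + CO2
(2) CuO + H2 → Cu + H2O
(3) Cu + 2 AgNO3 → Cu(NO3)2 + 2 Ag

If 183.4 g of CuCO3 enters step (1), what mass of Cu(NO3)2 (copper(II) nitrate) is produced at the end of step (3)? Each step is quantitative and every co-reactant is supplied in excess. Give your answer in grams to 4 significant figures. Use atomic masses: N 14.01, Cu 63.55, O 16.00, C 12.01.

278.4 g

M(CuCO3) = 63.55 + 12.01 + 3(16.00) = 123.56 g/mol.
M(Cu(NO3)2) = 63.55 + 2(14.01) + 6(16.00) = 187.57 g/mol.
n(CuCO3) = 183.4 / 123.56 = 1.4843 mol.
Reaction (1): CuCO3→CuO ratio 1:1 ⇒ n(CuO) = 1.4843 mol.
Reaction (2): CuO→Cu ratio 1:1 ⇒ n(Cu) = 1.4843 mol.
Reaction (3): Cu→Cu(NO3)2 ratio 1:1 ⇒ n(Cu(NO3)2) = 1.4843 mol.
Mass of Cu(NO3)2 = 1.4843 × 187.57 = 278.41 g.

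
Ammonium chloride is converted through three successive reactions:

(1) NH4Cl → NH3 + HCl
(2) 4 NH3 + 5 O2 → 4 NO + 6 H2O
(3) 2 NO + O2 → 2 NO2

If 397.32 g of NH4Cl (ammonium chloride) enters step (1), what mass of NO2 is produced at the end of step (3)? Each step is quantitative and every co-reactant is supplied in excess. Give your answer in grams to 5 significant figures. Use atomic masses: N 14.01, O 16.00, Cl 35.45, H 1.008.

341.75 g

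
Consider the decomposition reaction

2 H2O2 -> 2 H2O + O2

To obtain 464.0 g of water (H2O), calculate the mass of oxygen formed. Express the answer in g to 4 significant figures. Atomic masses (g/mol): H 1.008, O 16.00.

412.1 g

M(H2O) = 2(1.008) + 16.00 = 18.016 g/mol.
M(O2) = 2(16.00) = 32.00 g/mol.
n(H2O) = 464.00 g / 18.016 g/mol = 25.755 mol.
From the equation the H2O:O2 mole ratio is 2:1, so n(O2) = 25.755 × 1/2 = 12.877 mol.
Mass of O2 = 12.877 mol × 32.00 g/mol = 412.08 g.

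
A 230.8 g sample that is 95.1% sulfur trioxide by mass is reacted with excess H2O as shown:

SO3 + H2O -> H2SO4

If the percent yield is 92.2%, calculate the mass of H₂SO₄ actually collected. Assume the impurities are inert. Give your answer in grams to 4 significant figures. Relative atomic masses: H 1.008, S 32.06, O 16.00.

247.9 g

Pure SO3 available = 230.8 g × 0.951 = 219.49 g.
M(SO3) = 32.06 + 3(16.00) = 80.06 g/mol.
M(H2SO4) = 2(1.008) + 32.06 + 4(16.00) = 98.076 g/mol.
n(SO3) = 219.49 g / 80.06 g/mol = 2.7416 mol.
From the equation the SO3:H2SO4 mole ratio is 1:1, so n(H2SO4) = 2.7416 × 1/1 = 2.7416 mol.
Mass of H2SO4 = 2.7416 mol × 98.076 g/mol = 268.88 g.
Actual mass collected = 268.88 g × 0.922 = 247.91 g.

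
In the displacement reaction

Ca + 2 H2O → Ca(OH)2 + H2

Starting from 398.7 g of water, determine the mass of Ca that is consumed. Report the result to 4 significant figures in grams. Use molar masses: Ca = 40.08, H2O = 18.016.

n(H2O) = 398.70 g / 18.016 g/mol = 22.130 mol.
From the equation the H2O:Ca mole ratio is 2:1, so n(Ca) = 22.130 × 1/2 = 11.065 mol.
Mass of Ca = 11.065 mol × 40.08 g/mol = 443.49 g.

443.5 g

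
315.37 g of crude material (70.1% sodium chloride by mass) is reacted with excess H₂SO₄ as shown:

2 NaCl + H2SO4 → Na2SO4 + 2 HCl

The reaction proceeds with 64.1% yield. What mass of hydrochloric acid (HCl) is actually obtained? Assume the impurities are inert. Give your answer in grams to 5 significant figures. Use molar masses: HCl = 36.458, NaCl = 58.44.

88.405 g

Pure NaCl available = 315.37 g × 0.701 = 221.074 g.
n(NaCl) = 221.074 g / 58.44 g/mol = 3.78293 mol.
From the equation the NaCl:HCl mole ratio is 2:2, so n(HCl) = 3.78293 × 2/2 = 3.78293 mol.
Mass of HCl = 3.78293 mol × 36.458 g/mol = 137.918 g.
Actual mass collected = 137.918 g × 0.641 = 88.4055 g.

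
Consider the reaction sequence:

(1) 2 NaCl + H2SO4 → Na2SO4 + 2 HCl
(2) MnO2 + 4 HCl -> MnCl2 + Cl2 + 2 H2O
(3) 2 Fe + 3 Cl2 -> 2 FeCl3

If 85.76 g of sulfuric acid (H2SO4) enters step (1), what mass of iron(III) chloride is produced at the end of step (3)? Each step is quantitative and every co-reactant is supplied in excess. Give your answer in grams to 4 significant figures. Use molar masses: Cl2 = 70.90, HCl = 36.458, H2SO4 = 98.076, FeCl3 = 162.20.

47.28 g

n(H2SO4) = 85.76 / 98.076 = 0.87442 mol.
Reaction (1): H2SO4→HCl ratio 1:2 ⇒ n(HCl) = 1.7488 mol.
Reaction (2): HCl→Cl2 ratio 4:1 ⇒ n(Cl2) = 0.43721 mol.
Reaction (3): Cl2→FeCl3 ratio 3:2 ⇒ n(FeCl3) = 0.29147 mol.
Mass of FeCl3 = 0.29147 × 162.20 = 47.277 g.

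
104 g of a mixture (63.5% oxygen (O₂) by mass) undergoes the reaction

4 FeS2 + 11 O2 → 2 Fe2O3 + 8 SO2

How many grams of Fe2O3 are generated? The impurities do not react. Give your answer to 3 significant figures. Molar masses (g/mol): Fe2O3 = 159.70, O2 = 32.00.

59.9 g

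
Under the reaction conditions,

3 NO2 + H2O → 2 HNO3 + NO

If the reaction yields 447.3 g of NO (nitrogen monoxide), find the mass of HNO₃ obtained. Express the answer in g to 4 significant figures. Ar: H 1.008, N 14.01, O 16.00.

1879 g

M(NO) = 14.01 + 16.00 = 30.01 g/mol.
M(HNO3) = 1.008 + 14.01 + 3(16.00) = 63.018 g/mol.
n(NO) = 447.30 g / 30.01 g/mol = 14.905 mol.
From the equation the NO:HNO3 mole ratio is 1:2, so n(HNO3) = 14.905 × 2/1 = 29.810 mol.
Mass of HNO3 = 29.810 mol × 63.018 g/mol = 1878.6 g.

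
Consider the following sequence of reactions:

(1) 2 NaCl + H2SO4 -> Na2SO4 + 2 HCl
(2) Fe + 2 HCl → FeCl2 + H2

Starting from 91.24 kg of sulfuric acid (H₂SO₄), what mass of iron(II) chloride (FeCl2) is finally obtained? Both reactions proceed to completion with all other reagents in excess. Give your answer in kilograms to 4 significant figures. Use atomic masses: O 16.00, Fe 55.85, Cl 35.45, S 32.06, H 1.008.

117.9 kg

M(H2SO4) = 2(1.008) + 32.06 + 4(16.00) = 98.076 g/mol.
M(FeCl2) = 55.85 + 2(35.45) = 126.75 g/mol.
91.24 kg = 91240 g.
n(H2SO4) = 91240 / 98.076 = 930.30 mol.
Step 1 gives a 1:2 ratio of H2SO4 to HCl, so n(HCl) = 1860.6 mol.
In step 2 the HCl:FeCl2 ratio is 2:1, so n(FeCl2) = 930.30 mol.
Mass of FeCl2 = 930.30 × 126.75 = 117920 g = 117.9 kg.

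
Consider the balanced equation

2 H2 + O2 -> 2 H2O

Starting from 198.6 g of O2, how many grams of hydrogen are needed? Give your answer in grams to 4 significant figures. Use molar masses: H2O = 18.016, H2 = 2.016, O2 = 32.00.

25.02 g

n(O2) = 198.60 g / 32.00 g/mol = 6.2062 mol.
From the equation the O2:H2 mole ratio is 1:2, so n(H2) = 6.2062 × 2/1 = 12.412 mol.
Mass of H2 = 12.412 mol × 2.016 g/mol = 25.024 g.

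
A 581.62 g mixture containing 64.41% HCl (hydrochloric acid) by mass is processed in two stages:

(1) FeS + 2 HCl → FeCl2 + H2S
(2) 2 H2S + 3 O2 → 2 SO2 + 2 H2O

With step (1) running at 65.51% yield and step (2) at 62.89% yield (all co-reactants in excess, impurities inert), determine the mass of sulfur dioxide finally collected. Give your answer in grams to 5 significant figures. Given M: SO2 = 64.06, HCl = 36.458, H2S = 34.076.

135.60 g

Pure HCl = 581.62 × 0.6441 = 374.621 g.
n(HCl) = 374.621 / 36.458 = 10.2754 mol.
Step 1 (HCl:H2S = 2:1): theoretical n(H2S) = 5.13771 mol; at 65.51% yield, n(H2S) = 3.36572 mol.
Step 2 (H2S:SO2 = 2:2): theoretical n(SO2) = 3.36572 mol, so theoretical mass = 3.36572 × 64.06 = 215.608 g.
At 62.89% yield, actual mass of SO2 = 215.608 × 0.6289 = 135.596 g.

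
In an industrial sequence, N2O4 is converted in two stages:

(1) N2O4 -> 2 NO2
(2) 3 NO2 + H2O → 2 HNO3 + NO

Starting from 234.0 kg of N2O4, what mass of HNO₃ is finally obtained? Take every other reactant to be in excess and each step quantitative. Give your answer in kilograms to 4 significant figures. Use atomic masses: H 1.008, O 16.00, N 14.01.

213.7 kg

M(N2O4) = 2(14.01) + 4(16.00) = 92.02 g/mol.
M(HNO3) = 1.008 + 14.01 + 3(16.00) = 63.018 g/mol.
234.0 kg = 234000 g.
n(N2O4) = 234000 / 92.02 = 2542.9 mol.
Step 1 gives a 1:2 ratio of N2O4 to NO2, so n(NO2) = 5085.9 mol.
In step 2 the NO2:HNO3 ratio is 3:2, so n(HNO3) = 3390.6 mol.
Mass of HNO3 = 3390.6 × 63.018 = 213670 g = 213.7 kg.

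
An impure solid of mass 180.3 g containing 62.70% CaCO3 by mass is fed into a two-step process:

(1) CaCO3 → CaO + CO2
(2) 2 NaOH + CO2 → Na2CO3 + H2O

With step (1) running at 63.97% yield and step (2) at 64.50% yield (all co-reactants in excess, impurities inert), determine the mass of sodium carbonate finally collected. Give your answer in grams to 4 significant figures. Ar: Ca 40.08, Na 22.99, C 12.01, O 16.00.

49.39 g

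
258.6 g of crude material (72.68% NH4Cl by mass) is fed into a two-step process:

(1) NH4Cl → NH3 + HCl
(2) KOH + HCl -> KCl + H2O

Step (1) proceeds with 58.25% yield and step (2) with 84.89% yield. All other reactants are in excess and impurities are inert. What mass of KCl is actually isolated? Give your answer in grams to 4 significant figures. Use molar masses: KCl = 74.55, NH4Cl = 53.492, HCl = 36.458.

129.5 g

Pure NH4Cl = 258.6 × 0.7268 = 187.95 g.
n(NH4Cl) = 187.95 / 53.492 = 3.5136 mol.
Step 1 (NH4Cl:HCl = 1:1): theoretical n(HCl) = 3.5136 mol; at 58.25% yield, n(HCl) = 2.0467 mol.
Step 2 (HCl:KCl = 1:1): theoretical n(KCl) = 2.0467 mol, so theoretical mass = 2.0467 × 74.55 = 152.58 g.
At 84.89% yield, actual mass of KCl = 152.58 × 0.8489 = 129.53 g.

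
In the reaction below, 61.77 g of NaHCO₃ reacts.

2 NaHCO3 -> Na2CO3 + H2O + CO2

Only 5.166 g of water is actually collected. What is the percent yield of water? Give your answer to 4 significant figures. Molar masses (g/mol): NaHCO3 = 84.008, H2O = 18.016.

n(NaHCO3) = 61.770 g / 84.008 g/mol = 0.73529 mol.
From the equation the NaHCO3:H2O mole ratio is 2:1, so n(H2O) = 0.73529 × 1/2 = 0.36764 mol.
Mass of H2O = 0.36764 mol × 18.016 g/mol = 6.6235 g.
This is the theoretical yield. Percent yield = 5.166 g / 6.6235 g × 100% = 77.995%.

78.00 %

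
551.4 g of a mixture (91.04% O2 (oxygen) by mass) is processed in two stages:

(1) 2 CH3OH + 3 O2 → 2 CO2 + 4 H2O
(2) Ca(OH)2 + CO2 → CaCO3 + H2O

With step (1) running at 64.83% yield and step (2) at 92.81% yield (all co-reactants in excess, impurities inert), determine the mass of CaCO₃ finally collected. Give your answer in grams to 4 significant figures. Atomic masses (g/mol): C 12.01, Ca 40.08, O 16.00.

629.8 g

Pure O2 = 551.4 × 0.9104 = 501.99 g.
M(O2) = 2(16.00) = 32.00 g/mol.
M(CaCO3) = 40.08 + 12.01 + 3(16.00) = 100.09 g/mol.
n(O2) = 501.99 / 32.00 = 15.687 mol.
Step 1 (O2:CO2 = 3:2): theoretical n(CO2) = 10.458 mol; at 64.83% yield, n(CO2) = 6.7801 mol.
Step 2 (CO2:CaCO3 = 1:1): theoretical n(CaCO3) = 6.7801 mol, so theoretical mass = 6.7801 × 100.09 = 678.62 g.
At 92.81% yield, actual mass of CaCO3 = 678.62 × 0.9281 = 629.82 g.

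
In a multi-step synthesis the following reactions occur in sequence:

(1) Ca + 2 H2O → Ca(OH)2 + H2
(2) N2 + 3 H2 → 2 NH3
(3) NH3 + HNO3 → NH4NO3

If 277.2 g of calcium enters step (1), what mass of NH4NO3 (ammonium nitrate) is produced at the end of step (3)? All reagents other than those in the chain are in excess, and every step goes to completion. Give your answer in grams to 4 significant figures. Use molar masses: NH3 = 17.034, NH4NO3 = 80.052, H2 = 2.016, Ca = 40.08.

n(Ca) = 277.2 / 40.08 = 6.9162 mol.
Reaction (1): Ca→H2 ratio 1:1 ⇒ n(H2) = 6.9162 mol.
Reaction (2): H2→NH3 ratio 3:2 ⇒ n(NH3) = 4.6108 mol.
Reaction (3): NH3→NH4NO3 ratio 1:1 ⇒ n(NH4NO3) = 4.6108 mol.
Mass of NH4NO3 = 4.6108 × 80.052 = 369.10 g.

369.1 g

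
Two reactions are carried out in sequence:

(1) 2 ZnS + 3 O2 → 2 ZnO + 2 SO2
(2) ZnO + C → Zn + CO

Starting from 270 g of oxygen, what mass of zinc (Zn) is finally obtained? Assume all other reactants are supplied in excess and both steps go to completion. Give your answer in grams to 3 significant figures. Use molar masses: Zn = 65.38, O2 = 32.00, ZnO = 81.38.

368 g

n(O2) = 270.0 / 32.00 = 8.438 mol.
Step 1 gives a 3:2 ratio of O2 to ZnO, so n(ZnO) = 5.625 mol.
In step 2 the ZnO:Zn ratio is 1:1, so n(Zn) = 5.625 mol.
Mass of Zn = 5.625 × 65.38 = 367.8 g.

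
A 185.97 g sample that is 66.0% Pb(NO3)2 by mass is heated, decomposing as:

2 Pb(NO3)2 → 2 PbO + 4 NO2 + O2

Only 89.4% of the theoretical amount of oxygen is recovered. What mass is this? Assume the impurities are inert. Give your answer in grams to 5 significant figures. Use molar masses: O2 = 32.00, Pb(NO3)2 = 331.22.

5.3006 g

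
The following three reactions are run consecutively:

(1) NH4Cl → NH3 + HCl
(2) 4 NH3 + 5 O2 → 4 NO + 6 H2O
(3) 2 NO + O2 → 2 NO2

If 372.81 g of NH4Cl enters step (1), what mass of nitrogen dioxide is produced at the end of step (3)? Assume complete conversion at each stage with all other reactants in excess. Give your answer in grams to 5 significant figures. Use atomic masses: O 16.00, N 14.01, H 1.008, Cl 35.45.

320.66 g

M(NH4Cl) = 14.01 + 4(1.008) + 35.45 = 53.492 g/mol.
M(NO2) = 14.01 + 2(16.00) = 46.01 g/mol.
n(NH4Cl) = 372.81 / 53.492 = 6.96945 mol.
Reaction (1): NH4Cl→NH3 ratio 1:1 ⇒ n(NH3) = 6.96945 mol.
Reaction (2): NH3→NO ratio 4:4 ⇒ n(NO) = 6.96945 mol.
Reaction (3): NO→NO2 ratio 2:2 ⇒ n(NO2) = 6.96945 mol.
Mass of NO2 = 6.96945 × 46.01 = 320.665 g.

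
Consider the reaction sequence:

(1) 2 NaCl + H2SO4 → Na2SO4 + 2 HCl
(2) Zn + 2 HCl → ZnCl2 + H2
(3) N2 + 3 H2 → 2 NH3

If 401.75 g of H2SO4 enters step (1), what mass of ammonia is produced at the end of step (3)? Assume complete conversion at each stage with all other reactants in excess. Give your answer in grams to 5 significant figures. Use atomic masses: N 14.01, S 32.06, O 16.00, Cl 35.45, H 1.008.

M(H2SO4) = 2(1.008) + 32.06 + 4(16.00) = 98.076 g/mol.
M(NH3) = 14.01 + 3(1.008) = 17.034 g/mol.
n(H2SO4) = 401.75 / 98.076 = 4.09631 mol.
Reaction (1): H2SO4→HCl ratio 1:2 ⇒ n(HCl) = 8.19263 mol.
Reaction (2): HCl→H2 ratio 2:1 ⇒ n(H2) = 4.09631 mol.
Reaction (3): H2→NH3 ratio 3:2 ⇒ n(NH3) = 2.73088 mol.
Mass of NH3 = 2.73088 × 17.034 = 46.5177 g.

46.518 g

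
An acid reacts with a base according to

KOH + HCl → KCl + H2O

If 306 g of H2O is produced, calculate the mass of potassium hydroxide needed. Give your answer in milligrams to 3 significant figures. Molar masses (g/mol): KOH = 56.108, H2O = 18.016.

n(H2O) = 306.0 g / 18.016 g/mol = 16.98 mol.
From the equation the H2O:KOH mole ratio is 1:1, so n(KOH) = 16.98 × 1/1 = 16.98 mol.
Mass of KOH = 16.98 mol × 56.108 g/mol = 953.0 g.
Converting to mg: 953.0 g = 953000 mg.

953000 mg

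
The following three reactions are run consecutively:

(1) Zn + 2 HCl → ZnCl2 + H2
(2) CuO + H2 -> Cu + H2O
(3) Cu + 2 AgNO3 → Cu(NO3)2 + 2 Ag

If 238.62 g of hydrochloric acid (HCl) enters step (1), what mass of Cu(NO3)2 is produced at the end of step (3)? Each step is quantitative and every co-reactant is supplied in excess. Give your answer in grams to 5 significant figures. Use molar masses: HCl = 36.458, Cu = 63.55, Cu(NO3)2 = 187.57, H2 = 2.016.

613.83 g

n(HCl) = 238.62 / 36.458 = 6.54507 mol.
Reaction (1): HCl→H2 ratio 2:1 ⇒ n(H2) = 3.27253 mol.
Reaction (2): H2→Cu ratio 1:1 ⇒ n(Cu) = 3.27253 mol.
Reaction (3): Cu→Cu(NO3)2 ratio 1:1 ⇒ n(Cu(NO3)2) = 3.27253 mol.
Mass of Cu(NO3)2 = 3.27253 × 187.57 = 613.829 g.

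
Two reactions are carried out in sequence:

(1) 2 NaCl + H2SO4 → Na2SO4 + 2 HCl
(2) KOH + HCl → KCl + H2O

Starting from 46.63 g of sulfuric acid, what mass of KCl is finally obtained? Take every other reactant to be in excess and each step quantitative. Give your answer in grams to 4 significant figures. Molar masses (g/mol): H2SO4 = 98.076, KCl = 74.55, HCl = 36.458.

n(H2SO4) = 46.630 / 98.076 = 0.47545 mol.
Step 1 gives a 1:2 ratio of H2SO4 to HCl, so n(HCl) = 0.95090 mol.
In step 2 the HCl:KCl ratio is 1:1, so n(KCl) = 0.95090 mol.
Mass of KCl = 0.95090 × 74.55 = 70.889 g.

70.89 g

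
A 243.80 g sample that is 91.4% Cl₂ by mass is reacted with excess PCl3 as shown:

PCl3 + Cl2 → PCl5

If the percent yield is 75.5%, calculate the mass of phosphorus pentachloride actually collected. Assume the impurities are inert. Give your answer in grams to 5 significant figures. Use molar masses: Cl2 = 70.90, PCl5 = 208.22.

494.09 g

Pure Cl2 available = 243.80 g × 0.914 = 222.833 g.
n(Cl2) = 222.833 g / 70.90 g/mol = 3.14292 mol.
From the equation the Cl2:PCl5 mole ratio is 1:1, so n(PCl5) = 3.14292 × 1/1 = 3.14292 mol.
Mass of PCl5 = 3.14292 mol × 208.22 g/mol = 654.419 g.
Actual mass collected = 654.419 g × 0.755 = 494.087 g.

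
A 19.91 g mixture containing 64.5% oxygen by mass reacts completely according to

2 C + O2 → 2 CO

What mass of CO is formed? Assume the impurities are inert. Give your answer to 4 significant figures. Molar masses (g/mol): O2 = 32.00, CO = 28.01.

Mass of pure O2 = 19.91 g × 0.645 = 12.842 g.
n(O2) = 12.842 g / 32.00 g/mol = 0.40131 mol.
From the equation the O2:CO mole ratio is 1:2, so n(CO) = 0.40131 × 2/1 = 0.80262 mol.
Mass of CO = 0.80262 mol × 28.01 g/mol = 22.481 g.

22.48 g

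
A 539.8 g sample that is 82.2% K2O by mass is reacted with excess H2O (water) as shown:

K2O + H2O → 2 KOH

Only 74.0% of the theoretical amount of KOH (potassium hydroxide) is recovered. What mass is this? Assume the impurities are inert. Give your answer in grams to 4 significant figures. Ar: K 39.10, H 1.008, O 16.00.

391.1 g

Pure K2O available = 539.8 g × 0.822 = 443.72 g.
M(K2O) = 2(39.10) + 16.00 = 94.20 g/mol.
M(KOH) = 39.10 + 16.00 + 1.008 = 56.108 g/mol.
n(K2O) = 443.72 g / 94.20 g/mol = 4.7104 mol.
From the equation the K2O:KOH mole ratio is 1:2, so n(KOH) = 4.7104 × 2/1 = 9.4207 mol.
Mass of KOH = 9.4207 mol × 56.108 g/mol = 528.58 g.
Actual mass collected = 528.58 g × 0.740 = 391.15 g.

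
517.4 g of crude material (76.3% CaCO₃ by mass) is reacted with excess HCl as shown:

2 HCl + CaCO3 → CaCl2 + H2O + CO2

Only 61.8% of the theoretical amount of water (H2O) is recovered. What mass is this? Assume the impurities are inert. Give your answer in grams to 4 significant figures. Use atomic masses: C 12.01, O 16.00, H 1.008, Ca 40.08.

43.91 g

Pure CaCO3 available = 517.4 g × 0.763 = 394.78 g.
M(CaCO3) = 40.08 + 12.01 + 3(16.00) = 100.09 g/mol.
M(H2O) = 2(1.008) + 16.00 = 18.016 g/mol.
n(CaCO3) = 394.78 g / 100.09 g/mol = 3.9442 mol.
From the equation the CaCO3:H2O mole ratio is 1:1, so n(H2O) = 3.9442 × 1/1 = 3.9442 mol.
Mass of H2O = 3.9442 mol × 18.016 g/mol = 71.059 g.
Actual mass collected = 71.059 g × 0.618 = 43.914 g.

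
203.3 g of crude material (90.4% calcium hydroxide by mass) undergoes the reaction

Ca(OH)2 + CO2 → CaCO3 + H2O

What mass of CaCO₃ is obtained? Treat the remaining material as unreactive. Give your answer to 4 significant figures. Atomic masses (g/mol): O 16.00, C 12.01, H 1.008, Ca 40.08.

Mass of pure Ca(OH)2 = 203.3 g × 0.904 = 183.78 g.
M(Ca(OH)2) = 40.08 + 2(16.00) + 2(1.008) = 74.096 g/mol.
M(CaCO3) = 40.08 + 12.01 + 3(16.00) = 100.09 g/mol.
n(Ca(OH)2) = 183.78 g / 74.096 g/mol = 2.4803 mol.
From the equation the Ca(OH)2:CaCO3 mole ratio is 1:1, so n(CaCO3) = 2.4803 × 1/1 = 2.4803 mol.
Mass of CaCO3 = 2.4803 mol × 100.09 g/mol = 248.26 g.

248.3 g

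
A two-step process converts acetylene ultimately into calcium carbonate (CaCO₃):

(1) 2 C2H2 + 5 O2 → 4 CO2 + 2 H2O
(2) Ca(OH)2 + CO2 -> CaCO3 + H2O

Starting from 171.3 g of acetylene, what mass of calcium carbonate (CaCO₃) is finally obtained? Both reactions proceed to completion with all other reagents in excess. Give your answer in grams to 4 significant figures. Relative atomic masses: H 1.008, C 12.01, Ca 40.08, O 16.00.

1317 g

M(C2H2) = 2(12.01) + 2(1.008) = 26.036 g/mol.
M(CaCO3) = 40.08 + 12.01 + 3(16.00) = 100.09 g/mol.
n(C2H2) = 171.30 / 26.036 = 6.5794 mol.
Step 1 gives a 2:4 ratio of C2H2 to CO2, so n(CO2) = 13.159 mol.
In step 2 the CO2:CaCO3 ratio is 1:1, so n(CaCO3) = 13.159 mol.
Mass of CaCO3 = 13.159 × 100.09 = 1317.1 g.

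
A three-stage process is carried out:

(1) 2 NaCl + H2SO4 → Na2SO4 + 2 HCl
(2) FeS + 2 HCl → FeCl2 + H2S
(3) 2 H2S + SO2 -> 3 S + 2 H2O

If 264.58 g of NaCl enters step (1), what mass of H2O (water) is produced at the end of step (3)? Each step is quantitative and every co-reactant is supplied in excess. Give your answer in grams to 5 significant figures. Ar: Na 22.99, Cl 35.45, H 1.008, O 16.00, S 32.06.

40.783 g

M(NaCl) = 22.99 + 35.45 = 58.44 g/mol.
M(H2O) = 2(1.008) + 16.00 = 18.016 g/mol.
n(NaCl) = 264.58 / 58.44 = 4.52738 mol.
Reaction (1): NaCl→HCl ratio 2:2 ⇒ n(HCl) = 4.52738 mol.
Reaction (2): HCl→H2S ratio 2:1 ⇒ n(H2S) = 2.26369 mol.
Reaction (3): H2S→H2O ratio 2:2 ⇒ n(H2O) = 2.26369 mol.
Mass of H2O = 2.26369 × 18.016 = 40.7826 g.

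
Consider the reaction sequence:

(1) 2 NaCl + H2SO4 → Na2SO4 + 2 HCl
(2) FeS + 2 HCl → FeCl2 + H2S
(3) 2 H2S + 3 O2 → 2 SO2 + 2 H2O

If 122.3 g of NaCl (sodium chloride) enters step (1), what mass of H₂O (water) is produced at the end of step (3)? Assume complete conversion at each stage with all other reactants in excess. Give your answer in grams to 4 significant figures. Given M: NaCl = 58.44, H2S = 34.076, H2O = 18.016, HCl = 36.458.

n(NaCl) = 122.3 / 58.44 = 2.0927 mol.
Reaction (1): NaCl→HCl ratio 2:2 ⇒ n(HCl) = 2.0927 mol.
Reaction (2): HCl→H2S ratio 2:1 ⇒ n(H2S) = 1.0464 mol.
Reaction (3): H2S→H2O ratio 2:2 ⇒ n(H2O) = 1.0464 mol.
Mass of H2O = 1.0464 × 18.016 = 18.851 g.

18.85 g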